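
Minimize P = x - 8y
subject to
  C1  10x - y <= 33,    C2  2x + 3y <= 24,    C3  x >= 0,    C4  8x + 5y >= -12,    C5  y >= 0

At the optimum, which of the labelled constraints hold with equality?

C2 and C3

Corner points and P = x - 8y:
  (123/32, 87/16) → P = -1269/32
  (33/10, 0) → P = 33/10
  (0, 8) → P = -64
  (0, 0) → P = 0

The minimum is at (0, 8). Substituting into each constraint, equality holds for C2 and C3; the remaining constraints have slack.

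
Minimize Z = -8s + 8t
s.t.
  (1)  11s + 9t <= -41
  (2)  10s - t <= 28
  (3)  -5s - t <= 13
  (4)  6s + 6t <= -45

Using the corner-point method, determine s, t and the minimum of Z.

s = 1, t = -18, minimum Z = -152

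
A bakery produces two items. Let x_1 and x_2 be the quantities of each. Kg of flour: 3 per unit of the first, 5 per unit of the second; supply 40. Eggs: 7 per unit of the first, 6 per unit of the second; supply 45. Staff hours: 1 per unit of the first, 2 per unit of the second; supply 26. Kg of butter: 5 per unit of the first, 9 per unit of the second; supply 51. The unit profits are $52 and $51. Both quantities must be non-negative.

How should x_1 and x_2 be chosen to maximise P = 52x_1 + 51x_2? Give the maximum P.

x_1 = 3, x_2 = 4, maximum P = 360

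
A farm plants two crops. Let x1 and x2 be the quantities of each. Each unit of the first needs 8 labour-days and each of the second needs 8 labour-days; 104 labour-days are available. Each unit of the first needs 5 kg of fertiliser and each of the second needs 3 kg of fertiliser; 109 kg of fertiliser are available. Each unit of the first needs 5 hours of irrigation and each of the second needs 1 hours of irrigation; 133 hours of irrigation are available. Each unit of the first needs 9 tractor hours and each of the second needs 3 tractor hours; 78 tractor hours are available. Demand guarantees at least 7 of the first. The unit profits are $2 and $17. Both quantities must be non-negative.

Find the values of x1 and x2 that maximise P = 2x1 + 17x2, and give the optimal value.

x1 = 7, x2 = 5, maximum P = 99

Extreme points and P = 2x1 + 17x2:
  (26/3, 0) → P = 52/3
  (7, 0) → P = 14
  (7, 5) → P = 99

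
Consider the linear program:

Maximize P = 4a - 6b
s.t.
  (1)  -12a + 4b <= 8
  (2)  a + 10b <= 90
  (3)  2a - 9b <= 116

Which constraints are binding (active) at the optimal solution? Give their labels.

Corner points and P = 4a - 6b:
  (70/31, 272/31) → P = -1352/31
  (-134/25, -352/25) → P = 1576/25
  (1970/29, 64/29) → P = 7496/29

The maximum is at (1970/29, 64/29). Substituting into each constraint, equality holds for (2) and (3); the remaining constraints have slack.

(2) and (3)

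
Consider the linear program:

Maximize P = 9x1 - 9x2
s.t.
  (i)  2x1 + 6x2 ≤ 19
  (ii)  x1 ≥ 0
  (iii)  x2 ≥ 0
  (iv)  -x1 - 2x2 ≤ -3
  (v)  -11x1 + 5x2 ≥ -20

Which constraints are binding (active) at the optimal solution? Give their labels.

Extreme points and P = 9x1 - 9x2:
  (0, 19/6) → P = -57/2
  (215/76, 169/76) → P = 207/38
  (0, 3/2) → P = -27/2
  (55/27, 13/27) → P = 14

The maximum is at (55/27, 13/27). Substituting into each constraint, equality holds for (iv) and (v); the remaining constraints have slack.

(iv) and (v)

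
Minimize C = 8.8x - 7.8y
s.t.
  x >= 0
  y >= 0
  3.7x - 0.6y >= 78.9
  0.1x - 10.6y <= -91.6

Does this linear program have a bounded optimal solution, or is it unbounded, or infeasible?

From the feasible point (44565/1958, 34681/3916), moving in the direction (0.6, 3.7) keeps every constraint satisfied while C decreases without bound.

unbounded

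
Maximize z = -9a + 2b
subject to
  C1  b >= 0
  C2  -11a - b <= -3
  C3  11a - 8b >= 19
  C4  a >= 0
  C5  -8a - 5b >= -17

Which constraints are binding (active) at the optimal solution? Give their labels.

Extreme points and z = -9a + 2b:
  (19/11, 0) → z = -171/11
  (17/8, 0) → z = -153/8
  (33/17, 5/17) → z = -287/17

The maximum is at (19/11, 0). Substituting into each constraint, equality holds for C1 and C3; the remaining constraints have slack.

C1 and C3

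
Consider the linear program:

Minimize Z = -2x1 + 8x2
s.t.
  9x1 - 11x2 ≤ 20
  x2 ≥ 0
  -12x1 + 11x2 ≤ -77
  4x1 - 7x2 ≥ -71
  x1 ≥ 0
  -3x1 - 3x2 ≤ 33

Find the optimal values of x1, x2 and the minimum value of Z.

x1 = 19, x2 = 151/11, minimum Z = 790/11

Vertices and Z = -2x1 + 8x2:
  (19, 151/11) → Z = 790/11
  (921/19, 719/19) → Z = 3910/19
  (33, 29) → Z = 166

The binding constraints are 9x1 - 11x2 = 20 and -12x1 + 11x2 = -77.
Solving simultaneously gives x1 = 19, x2 = 151/11.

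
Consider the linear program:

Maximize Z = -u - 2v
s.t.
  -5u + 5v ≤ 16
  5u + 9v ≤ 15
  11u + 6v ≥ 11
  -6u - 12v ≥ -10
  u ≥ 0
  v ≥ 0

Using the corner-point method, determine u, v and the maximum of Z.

u = 1, v = 0, maximum Z = -1

Corner points and Z = -u - 2v:
  (3/4, 11/24) → Z = -5/3
  (1, 0) → Z = -1
  (5/3, 0) → Z = -5/3

The optimum lies where 11u + 6v = 11 and v = 0.
Solving simultaneously gives u = 1, v = 0.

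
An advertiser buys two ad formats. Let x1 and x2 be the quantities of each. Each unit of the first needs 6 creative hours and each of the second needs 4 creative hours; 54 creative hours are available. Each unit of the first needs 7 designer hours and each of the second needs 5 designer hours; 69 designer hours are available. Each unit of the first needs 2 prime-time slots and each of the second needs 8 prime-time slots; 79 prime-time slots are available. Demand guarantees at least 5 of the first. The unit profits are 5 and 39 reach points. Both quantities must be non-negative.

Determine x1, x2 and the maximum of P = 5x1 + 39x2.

Feasible corners and P = 5x1 + 39x2:
  (9, 0) → P = 45
  (5, 0) → P = 25
  (5, 6) → P = 259

The optimum lies where 6x1 + 4x2 = 54 and x1 = 5.
Solving simultaneously gives x1 = 5, x2 = 6.

x1 = 5, x2 = 6, maximum P = 259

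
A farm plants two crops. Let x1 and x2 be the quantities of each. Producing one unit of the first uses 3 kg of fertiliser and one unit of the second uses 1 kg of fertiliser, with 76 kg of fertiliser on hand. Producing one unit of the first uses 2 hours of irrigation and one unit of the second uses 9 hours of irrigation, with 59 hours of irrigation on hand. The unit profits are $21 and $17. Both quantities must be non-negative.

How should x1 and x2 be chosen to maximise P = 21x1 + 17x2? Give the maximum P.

The optimum lies where 3x1 + x2 = 76 and 2x1 + 9x2 = 59.
Solving simultaneously gives x1 = 25, x2 = 1.

x1 = 25, x2 = 1, maximum P = 542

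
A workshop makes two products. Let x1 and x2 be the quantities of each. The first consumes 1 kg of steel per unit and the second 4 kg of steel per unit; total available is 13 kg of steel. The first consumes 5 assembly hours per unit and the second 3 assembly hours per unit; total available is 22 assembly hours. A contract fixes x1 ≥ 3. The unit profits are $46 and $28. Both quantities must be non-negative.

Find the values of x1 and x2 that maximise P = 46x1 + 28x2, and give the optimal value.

At the optimal vertex, 5x1 + 3x2 = 22 and x1 = 3.
Solving simultaneously gives x1 = 3, x2 = 7/3.

x1 = 3, x2 = 7/3, maximum P = 610/3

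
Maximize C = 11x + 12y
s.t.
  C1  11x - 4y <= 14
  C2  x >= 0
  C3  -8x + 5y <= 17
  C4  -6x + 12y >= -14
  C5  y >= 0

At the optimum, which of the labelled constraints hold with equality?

Vertices and C = 11x + 12y:
  (6, 13) → C = 222
  (14/11, 0) → C = 14
  (0, 17/5) → C = 204/5
  (0, 0) → C = 0

The maximum is at (6, 13). Substituting into each constraint, equality holds for C1 and C3; the remaining constraints have slack.

C1 and C3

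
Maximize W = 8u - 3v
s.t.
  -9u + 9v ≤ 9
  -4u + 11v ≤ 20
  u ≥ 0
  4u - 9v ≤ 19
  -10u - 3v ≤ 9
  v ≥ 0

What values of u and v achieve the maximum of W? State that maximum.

u = 389/8, v = 39/2, maximum W = 661/2

Extreme points and W = 8u - 3v:
  (9/7, 16/7) → W = 24/7
  (0, 1) → W = -3
  (389/8, 39/2) → W = 661/2
  (0, 0) → W = 0
  (19/4, 0) → W = 38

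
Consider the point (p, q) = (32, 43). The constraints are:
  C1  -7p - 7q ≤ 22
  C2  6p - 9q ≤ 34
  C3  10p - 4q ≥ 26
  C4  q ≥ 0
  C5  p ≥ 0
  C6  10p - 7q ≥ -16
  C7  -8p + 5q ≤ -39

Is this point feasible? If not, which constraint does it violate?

C1: -525 ≤ 22 ✓
C2: -195 ≤ 34 ✓
C3: 148 ≥ 26 ✓
C4: 43 ≥ 0 ✓
C5: 32 ≥ 0 ✓
C6: 19 ≥ -16 ✓
C7: -41 ≤ -39 ✓

feasible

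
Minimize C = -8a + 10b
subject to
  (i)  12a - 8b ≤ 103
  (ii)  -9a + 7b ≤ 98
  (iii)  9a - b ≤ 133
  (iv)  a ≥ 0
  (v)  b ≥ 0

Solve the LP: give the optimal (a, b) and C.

Feasible corners and C = -8a + 10b:
  (961/60, 223/20) → C = -499/30
  (103/12, 0) → C = -206/3
  (343/18, 77/2) → C = 2093/9
  (0, 14) → C = 140
  (0, 0) → C = 0

The binding constraints are 12a - 8b = 103 and b = 0.
Solving simultaneously gives a = 103/12, b = 0.

a = 103/12, b = 0, minimum C = -206/3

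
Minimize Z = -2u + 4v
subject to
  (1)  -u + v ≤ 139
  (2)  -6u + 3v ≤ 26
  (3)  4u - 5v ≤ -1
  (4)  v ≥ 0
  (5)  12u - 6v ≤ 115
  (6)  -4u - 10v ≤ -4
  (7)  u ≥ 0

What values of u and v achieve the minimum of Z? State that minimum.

Extreme points and Z = -2u + 4v:
  (391/3, 808/3) → Z = 2450/3
  (949/6, 1783/6) → Z = 2617/3
  (0, 26/3) → Z = 104/3
  (581/36, 118/9) → Z = 121/6
  (1/6, 1/3) → Z = 1
  (0, 2/5) → Z = 8/5

u = 1/6, v = 1/3, minimum Z = 1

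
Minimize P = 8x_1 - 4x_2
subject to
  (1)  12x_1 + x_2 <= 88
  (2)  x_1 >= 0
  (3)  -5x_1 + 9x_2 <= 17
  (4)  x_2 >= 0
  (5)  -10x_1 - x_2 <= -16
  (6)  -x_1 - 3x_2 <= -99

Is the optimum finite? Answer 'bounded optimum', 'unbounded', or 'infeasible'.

The boundaries 12x_1 + x_2 = 88 and x_1 = 0 meet at (0, 88), but that point violates -5x_1 + 9x_2 ≤ 17. Every candidate vertex is excluded by some other constraint, so the feasible region is empty.

infeasible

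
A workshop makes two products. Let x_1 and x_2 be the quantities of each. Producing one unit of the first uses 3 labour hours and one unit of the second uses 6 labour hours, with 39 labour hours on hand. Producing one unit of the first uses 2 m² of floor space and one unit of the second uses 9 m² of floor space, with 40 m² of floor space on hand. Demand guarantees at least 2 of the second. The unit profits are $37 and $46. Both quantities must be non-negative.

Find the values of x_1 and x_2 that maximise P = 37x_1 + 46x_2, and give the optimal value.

x_1 = 9, x_2 = 2, maximum P = 425

At the optimal vertex, 3x_1 + 6x_2 = 39 and x_2 = 2.
Solving simultaneously gives x_1 = 9, x_2 = 2.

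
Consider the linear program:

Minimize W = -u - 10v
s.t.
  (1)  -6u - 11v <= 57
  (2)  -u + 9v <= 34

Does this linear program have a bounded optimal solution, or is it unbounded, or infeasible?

From the feasible point (-887/65, 147/65), moving in the direction (9, 1) keeps every constraint satisfied while W decreases without bound.

unbounded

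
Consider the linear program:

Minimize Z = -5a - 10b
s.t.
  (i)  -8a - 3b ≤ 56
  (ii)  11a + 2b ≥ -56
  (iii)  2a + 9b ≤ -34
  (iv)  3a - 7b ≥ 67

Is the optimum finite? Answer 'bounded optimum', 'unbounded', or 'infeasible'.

From the feasible point (-191/65, -704/65), moving in the direction (9, -2) keeps every constraint satisfied while Z decreases without bound.

unbounded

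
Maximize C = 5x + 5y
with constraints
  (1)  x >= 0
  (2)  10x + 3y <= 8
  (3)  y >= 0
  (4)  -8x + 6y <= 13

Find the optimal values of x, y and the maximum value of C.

x = 3/28, y = 97/42, maximum C = 145/12

Feasible corners and C = 5x + 5y:
  (0, 0) → C = 0
  (0, 13/6) → C = 65/6
  (4/5, 0) → C = 4
  (3/28, 97/42) → C = 145/12

At the optimal vertex, 10x + 3y = 8 and -8x + 6y = 13.
Solving simultaneously gives x = 3/28, y = 97/42.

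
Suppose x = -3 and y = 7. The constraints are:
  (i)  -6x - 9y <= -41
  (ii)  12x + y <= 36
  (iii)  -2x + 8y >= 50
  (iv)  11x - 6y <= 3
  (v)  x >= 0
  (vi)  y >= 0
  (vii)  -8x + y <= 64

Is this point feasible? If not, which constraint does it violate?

Constraint (v): x = -3, which is not ≥ 0. All other constraints are satisfied.

not feasible — violates (v)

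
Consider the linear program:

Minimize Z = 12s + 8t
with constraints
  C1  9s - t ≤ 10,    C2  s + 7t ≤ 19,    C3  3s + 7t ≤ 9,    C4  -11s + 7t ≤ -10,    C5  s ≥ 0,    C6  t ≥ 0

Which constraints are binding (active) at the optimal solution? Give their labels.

C4 and C6

Feasible corners and Z = 12s + 8t:
  (15/13, 5/13) → Z = 220/13
  (10/9, 0) → Z = 40/3
  (10/11, 0) → Z = 120/11

The minimum is at (10/11, 0). Substituting into each constraint, equality holds for C4 and C6; the remaining constraints have slack.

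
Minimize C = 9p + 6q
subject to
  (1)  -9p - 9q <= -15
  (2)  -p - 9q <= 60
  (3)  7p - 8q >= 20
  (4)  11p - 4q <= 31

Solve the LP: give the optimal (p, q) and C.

Vertices and C = 9p + 6q:
  (20/9, -5/9) → C = 50/3
  (113/45, -38/45) → C = 263/15
  (14/5, -1/20) → C = 249/10

p = 20/9, q = -5/9, minimum C = 50/3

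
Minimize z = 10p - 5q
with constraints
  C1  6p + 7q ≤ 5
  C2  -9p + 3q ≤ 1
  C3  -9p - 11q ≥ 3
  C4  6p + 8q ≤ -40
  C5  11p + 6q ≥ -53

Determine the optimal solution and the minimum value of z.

p = -64/45, q = -59/15, minimum z = 49/9

Feasible corners and z = 10p - 5q:
  (160/3, -45) → z = 2275/3
  (-64/45, -59/15) → z = 49/9
  (-55/29, -466/87) → z = 680/87
The feasible region is unbounded (it extends along (6, -11), (7, -6)), but z strictly increases along every unbounded feasible direction, so there is no improving ray and the minimum is attained at a vertex.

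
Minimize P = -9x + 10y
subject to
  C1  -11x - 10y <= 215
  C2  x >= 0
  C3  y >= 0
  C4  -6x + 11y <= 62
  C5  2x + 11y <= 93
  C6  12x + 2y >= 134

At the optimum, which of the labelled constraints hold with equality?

Vertices and P = -9x + 10y:
  (93/2, 0) → P = -837/2
  (67/6, 0) → P = -201/2
  (161/16, 53/8) → P = -389/16

The minimum is at (93/2, 0). Substituting into each constraint, equality holds for C3 and C5; the remaining constraints have slack.

C3 and C5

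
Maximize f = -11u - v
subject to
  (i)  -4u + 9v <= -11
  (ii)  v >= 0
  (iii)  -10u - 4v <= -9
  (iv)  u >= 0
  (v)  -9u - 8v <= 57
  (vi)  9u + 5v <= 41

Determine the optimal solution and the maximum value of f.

Extreme points and f = -11u - v:
  (11/4, 0) → f = -121/4
  (424/101, 65/101) → f = -4729/101
  (41/9, 0) → f = -451/9

The binding constraints are -4u + 9v = -11 and v = 0.
Solving simultaneously gives u = 11/4, v = 0.

u = 11/4, v = 0, maximum f = -121/4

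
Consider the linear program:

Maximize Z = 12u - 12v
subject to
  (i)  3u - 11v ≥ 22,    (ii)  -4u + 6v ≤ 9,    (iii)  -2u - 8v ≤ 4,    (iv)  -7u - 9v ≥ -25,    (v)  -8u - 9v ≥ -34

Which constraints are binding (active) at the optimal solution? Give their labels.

(iii) and (iv)

Feasible corners and Z = 12u - 12v:
  (66/23, -28/23) → Z = 1128/23
  (473/104, -79/104) → Z = 828/13
  (118/19, -39/19) → Z = 1884/19

The maximum is at (118/19, -39/19). Substituting into each constraint, equality holds for (iii) and (iv); the remaining constraints have slack.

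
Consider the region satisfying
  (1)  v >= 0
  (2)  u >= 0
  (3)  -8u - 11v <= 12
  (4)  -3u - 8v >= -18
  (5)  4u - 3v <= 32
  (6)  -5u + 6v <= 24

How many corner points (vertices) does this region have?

Of the 15 pairwise boundary intersections, those satisfying every inequality are:
  (0, 0)
  (6, 0)
  (0, 9/4)

3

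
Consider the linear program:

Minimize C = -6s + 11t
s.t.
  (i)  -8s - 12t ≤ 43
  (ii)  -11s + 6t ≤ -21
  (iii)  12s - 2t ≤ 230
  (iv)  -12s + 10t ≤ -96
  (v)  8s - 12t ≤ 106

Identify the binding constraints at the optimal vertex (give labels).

(i) and (v)

Vertices and C = -6s + 11t:
  (361/112, -321/56) → C = -2307/28
  (63/16, -149/24) → C = -1103/12
  (527/24, 67/4) → C = 105/2
  (637/32, 71/16) → C = -565/8

The minimum is at (63/16, -149/24). Substituting into each constraint, equality holds for (i) and (v); the remaining constraints have slack.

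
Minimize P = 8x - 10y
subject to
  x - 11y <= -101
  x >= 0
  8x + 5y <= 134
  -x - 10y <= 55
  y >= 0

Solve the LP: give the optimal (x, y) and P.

x = 0, y = 134/5, minimum P = -268

Feasible corners and P = 8x - 10y:
  (0, 101/11) → P = -1010/11
  (323/31, 314/31) → P = -556/31
  (0, 134/5) → P = -268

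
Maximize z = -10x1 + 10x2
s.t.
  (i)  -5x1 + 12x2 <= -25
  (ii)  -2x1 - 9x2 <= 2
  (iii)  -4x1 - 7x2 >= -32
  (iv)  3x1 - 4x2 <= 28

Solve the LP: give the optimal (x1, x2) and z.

x1 = 67/23, x2 = -20/23, maximum z = -870/23

At the optimal vertex, -5x1 + 12x2 = -25 and -2x1 - 9x2 = 2.
Solving simultaneously gives x1 = 67/23, x2 = -20/23.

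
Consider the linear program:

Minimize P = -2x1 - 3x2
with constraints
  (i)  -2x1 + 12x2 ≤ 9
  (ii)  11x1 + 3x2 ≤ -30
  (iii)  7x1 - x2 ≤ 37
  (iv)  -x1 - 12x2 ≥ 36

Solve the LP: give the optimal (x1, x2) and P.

x1 = -84/43, x2 = -122/43, minimum P = 534/43

Extreme points and P = -2x1 - 3x2:
  (-15, -7/4) → P = 141/4
  (81/32, -617/32) → P = 1689/32
  (-84/43, -122/43) → P = 534/43
The feasible region is unbounded (it extends along (-1, -7), (-6, -1)), but P strictly increases along every unbounded feasible direction, so there is no improving ray and the minimum is attained at a vertex.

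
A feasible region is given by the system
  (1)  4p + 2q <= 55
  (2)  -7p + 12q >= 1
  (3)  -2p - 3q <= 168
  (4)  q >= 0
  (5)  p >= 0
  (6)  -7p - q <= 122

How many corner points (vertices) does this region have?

The feasible vertices (each the meet of two boundaries and inside every other half-plane) are:
  (329/31, 389/62)
  (0, 55/2)
  (0, 1/12)

3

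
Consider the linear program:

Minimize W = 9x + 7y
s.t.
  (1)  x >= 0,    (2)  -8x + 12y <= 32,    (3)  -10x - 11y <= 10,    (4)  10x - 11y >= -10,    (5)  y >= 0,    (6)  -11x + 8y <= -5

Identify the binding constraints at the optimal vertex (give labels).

(5) and (6)

Vertices and W = 9x + 7y:
  (29/4, 15/2) → W = 471/4
  (135/41, 160/41) → W = 2335/41
  (5/11, 0) → W = 45/11
The feasible region is unbounded (it extends along (1, 0), (3, 2)), but W strictly increases along every unbounded feasible direction, so there is no improving ray and the minimum is attained at a vertex.

The minimum is at (5/11, 0). Substituting into each constraint, equality holds for (5) and (6); the remaining constraints have slack.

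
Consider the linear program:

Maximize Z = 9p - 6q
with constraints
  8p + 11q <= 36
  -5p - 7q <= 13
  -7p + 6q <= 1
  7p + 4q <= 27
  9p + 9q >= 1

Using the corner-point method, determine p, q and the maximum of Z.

p = 241/29, q = -226/29, maximum Z = 3525/29

Feasible corners and Z = 9p - 6q:
  (41/25, 52/25) → Z = 57/25
  (17/5, 4/5) → Z = 129/5
  (241/29, -226/29) → Z = 3525/29
  (62/9, -61/9) → Z = 308/3
  (-1/39, 16/117) → Z = -41/39

At the optimal vertex, -5p - 7q = 13 and 7p + 4q = 27.
Solving simultaneously gives p = 241/29, q = -226/29.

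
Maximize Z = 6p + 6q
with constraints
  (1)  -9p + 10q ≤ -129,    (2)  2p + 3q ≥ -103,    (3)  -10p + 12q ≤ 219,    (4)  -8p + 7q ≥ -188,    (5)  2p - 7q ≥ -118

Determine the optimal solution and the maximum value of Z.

Feasible corners and Z = 6p + 6q:
  (-643/47, -1185/47) → Z = -10968/47
  (2083/43, 1320/43) → Z = 20418/43
  (-157/38, -600/19) → Z = -4071/19
  (51, 220/7) → Z = 3462/7

p = 51, q = 220/7, maximum Z = 3462/7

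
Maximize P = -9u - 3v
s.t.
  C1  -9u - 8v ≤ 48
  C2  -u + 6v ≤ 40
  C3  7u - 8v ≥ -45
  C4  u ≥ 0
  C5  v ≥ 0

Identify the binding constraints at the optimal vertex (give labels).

C4 and C5

Vertices and P = -9u - 3v:
  (25/17, 235/34) → P = -1155/34
  (0, 45/8) → P = -135/8
  (0, 0) → P = 0
The feasible region is unbounded (it extends along (6, 1), (1, 0)), but P strictly decreases along every unbounded feasible direction, so there is no improving ray and the maximum is attained at a vertex.

The maximum is at (0, 0). Substituting into each constraint, equality holds for C4 and C5; the remaining constraints have slack.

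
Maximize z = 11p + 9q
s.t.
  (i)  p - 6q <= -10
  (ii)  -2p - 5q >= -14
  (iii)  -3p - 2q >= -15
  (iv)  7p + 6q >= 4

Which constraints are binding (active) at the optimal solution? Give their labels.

(i) and (ii)

Feasible corners and z = 11p + 9q:
  (2, 2) → z = 40
  (-3/4, 37/24) → z = 45/8
  (-64/23, 90/23) → z = 106/23

The maximum is at (2, 2). Substituting into each constraint, equality holds for (i) and (ii); the remaining constraints have slack.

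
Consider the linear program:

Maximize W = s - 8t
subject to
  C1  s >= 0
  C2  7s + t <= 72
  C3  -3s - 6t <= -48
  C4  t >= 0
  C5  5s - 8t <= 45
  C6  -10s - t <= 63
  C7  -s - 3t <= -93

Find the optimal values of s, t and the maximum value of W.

Feasible corners and W = s - 8t:
  (0, 72) → W = -576
  (0, 31) → W = -248
  (123/20, 579/20) → W = -4509/20

At the optimal vertex, 7s + t = 72 and -s - 3t = -93.
Solving simultaneously gives s = 123/20, t = 579/20.

s = 123/20, t = 579/20, maximum W = -4509/20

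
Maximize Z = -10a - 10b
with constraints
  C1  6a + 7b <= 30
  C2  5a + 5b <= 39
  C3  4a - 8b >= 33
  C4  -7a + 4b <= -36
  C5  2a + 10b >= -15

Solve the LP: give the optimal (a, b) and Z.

Feasible corners and Z = -10a - 10b:
  (471/76, -39/38) → Z = -1965/38
  (405/46, -75/23) → Z = -1275/23
  (39/10, -87/40) → Z = -69/4
  (50/13, -59/26) → Z = -205/13

The optimum lies where -7a + 4b = -36 and 2a + 10b = -15.
Solving simultaneously gives a = 50/13, b = -59/26.

a = 50/13, b = -59/26, maximum Z = -205/13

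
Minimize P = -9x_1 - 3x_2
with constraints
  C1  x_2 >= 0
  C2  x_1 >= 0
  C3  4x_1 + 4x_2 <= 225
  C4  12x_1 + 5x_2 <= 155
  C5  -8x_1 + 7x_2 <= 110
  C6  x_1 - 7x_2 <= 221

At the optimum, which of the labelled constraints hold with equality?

C1 and C4

Vertices and P = -9x_1 - 3x_2:
  (0, 0) → P = 0
  (155/12, 0) → P = -465/4
  (0, 110/7) → P = -330/7
  (535/124, 640/31) → P = -12495/124

The minimum is at (155/12, 0). Substituting into each constraint, equality holds for C1 and C4; the remaining constraints have slack.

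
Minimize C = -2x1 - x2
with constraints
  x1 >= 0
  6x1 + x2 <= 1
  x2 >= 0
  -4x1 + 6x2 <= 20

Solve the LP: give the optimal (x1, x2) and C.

The binding constraints are x1 = 0 and 6x1 + x2 = 1.
Solving simultaneously gives x1 = 0, x2 = 1.

x1 = 0, x2 = 1, minimum C = -1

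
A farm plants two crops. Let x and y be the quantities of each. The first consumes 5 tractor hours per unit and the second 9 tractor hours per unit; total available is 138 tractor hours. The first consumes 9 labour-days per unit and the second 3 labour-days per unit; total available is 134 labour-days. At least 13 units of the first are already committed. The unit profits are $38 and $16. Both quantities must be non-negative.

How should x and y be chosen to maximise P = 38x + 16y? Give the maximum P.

Feasible corners and P = 38x + 16y:
  (134/9, 0) → P = 5092/9
  (13, 0) → P = 494
  (13, 17/3) → P = 1754/3

The binding constraints are 9x + 3y = 134 and x = 13.
Solving simultaneously gives x = 13, y = 17/3.

x = 13, y = 17/3, maximum P = 1754/3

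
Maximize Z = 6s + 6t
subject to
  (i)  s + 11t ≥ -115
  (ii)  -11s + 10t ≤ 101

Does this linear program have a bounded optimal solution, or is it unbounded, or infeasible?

From the feasible point (-2261/131, -1164/131), moving in the direction (10, 11) keeps every constraint satisfied while Z increases without bound.

unbounded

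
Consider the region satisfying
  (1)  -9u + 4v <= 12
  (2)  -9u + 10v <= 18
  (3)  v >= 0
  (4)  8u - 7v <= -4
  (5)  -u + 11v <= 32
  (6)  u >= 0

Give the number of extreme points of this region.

The feasible vertices (each the meet of two boundaries and inside every other half-plane) are:
  (122/89, 270/89)
  (0, 9/5)
  (20/9, 28/9)
  (0, 4/7)

4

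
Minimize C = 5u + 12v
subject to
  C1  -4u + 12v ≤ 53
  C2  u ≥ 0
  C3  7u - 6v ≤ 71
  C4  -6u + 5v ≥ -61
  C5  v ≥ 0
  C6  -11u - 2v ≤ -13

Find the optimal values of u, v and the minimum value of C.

u = 13/11, v = 0, minimum C = 65/11

Corner points and C = 5u + 12v:
  (997/52, 281/26) → C = 11729/52
  (5/14, 127/28) → C = 787/14
  (11, 1) → C = 67
  (71/7, 0) → C = 355/7
  (13/11, 0) → C = 65/11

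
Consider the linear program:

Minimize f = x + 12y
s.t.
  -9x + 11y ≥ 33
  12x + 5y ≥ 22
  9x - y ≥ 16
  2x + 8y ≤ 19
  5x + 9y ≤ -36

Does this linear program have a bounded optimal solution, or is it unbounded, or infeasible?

infeasible

The boundaries 12x + 5y = 22 and 5x + 9y = -36 meet at (378/83, -542/83), but that point violates -9x + 11y ≥ 33. Every candidate vertex is excluded by some other constraint, so the feasible region is empty.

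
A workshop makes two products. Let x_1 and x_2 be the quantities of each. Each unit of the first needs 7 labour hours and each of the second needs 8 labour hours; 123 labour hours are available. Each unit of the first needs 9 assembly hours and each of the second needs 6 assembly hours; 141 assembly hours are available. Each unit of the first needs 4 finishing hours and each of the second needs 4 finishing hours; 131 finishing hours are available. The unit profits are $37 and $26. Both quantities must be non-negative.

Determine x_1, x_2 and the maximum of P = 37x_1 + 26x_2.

Corner points and P = 37x_1 + 26x_2:
  (0, 0) → P = 0
  (0, 123/8) → P = 1599/4
  (47/3, 0) → P = 1739/3
  (13, 4) → P = 585

x_1 = 13, x_2 = 4, maximum P = 585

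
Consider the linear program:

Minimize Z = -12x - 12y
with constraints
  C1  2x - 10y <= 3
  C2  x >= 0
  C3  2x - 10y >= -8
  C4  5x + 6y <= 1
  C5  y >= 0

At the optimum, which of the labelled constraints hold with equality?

Corner points and Z = -12x - 12y:
  (0, 1/6) → Z = -2
  (0, 0) → Z = 0
  (1/5, 0) → Z = -12/5

The minimum is at (1/5, 0). Substituting into each constraint, equality holds for C4 and C5; the remaining constraints have slack.

C4 and C5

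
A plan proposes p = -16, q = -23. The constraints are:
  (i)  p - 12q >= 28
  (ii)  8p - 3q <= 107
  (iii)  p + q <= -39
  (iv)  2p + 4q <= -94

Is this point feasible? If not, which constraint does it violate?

feasible

(i): 260 ≥ 28 ✓
(ii): -59 ≤ 107 ✓
(iii): -39 ≤ -39 ✓
(iv): -124 ≤ -94 ✓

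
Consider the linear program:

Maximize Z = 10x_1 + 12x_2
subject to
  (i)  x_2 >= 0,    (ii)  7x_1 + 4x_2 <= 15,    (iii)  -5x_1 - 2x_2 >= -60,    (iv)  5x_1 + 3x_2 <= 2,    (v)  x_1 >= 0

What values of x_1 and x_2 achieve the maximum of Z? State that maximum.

x_1 = 0, x_2 = 2/3, maximum Z = 8

Extreme points and Z = 10x_1 + 12x_2:
  (2/5, 0) → Z = 4
  (0, 0) → Z = 0
  (0, 2/3) → Z = 8

The optimum lies where 5x_1 + 3x_2 = 2 and x_1 = 0.
Solving simultaneously gives x_1 = 0, x_2 = 2/3.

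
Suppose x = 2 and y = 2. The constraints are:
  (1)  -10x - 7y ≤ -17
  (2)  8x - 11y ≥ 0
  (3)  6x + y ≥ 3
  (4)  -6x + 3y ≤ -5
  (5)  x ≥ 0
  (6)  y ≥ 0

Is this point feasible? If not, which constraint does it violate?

Constraint (2): 8x - 11y = -6, which is not ≥ 0. All other constraints are satisfied.

not feasible — violates (2)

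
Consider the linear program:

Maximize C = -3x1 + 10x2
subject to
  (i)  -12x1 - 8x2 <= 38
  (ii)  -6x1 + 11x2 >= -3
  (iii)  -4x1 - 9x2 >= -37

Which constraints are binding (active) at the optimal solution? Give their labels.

Vertices and C = -3x1 + 10x2:
  (-197/90, -22/15) → C = -81/10
  (-319/38, 149/19) → C = 3937/38
  (31/7, 15/7) → C = 57/7

The maximum is at (-319/38, 149/19). Substituting into each constraint, equality holds for (i) and (iii); the remaining constraints have slack.

(i) and (iii)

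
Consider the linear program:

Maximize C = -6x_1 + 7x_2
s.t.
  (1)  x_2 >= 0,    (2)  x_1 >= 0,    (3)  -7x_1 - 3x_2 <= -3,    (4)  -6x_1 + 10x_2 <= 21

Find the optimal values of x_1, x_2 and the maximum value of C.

x_1 = 0, x_2 = 21/10, maximum C = 147/10

Feasible corners and C = -6x_1 + 7x_2:
  (3/7, 0) → C = -18/7
  (0, 1) → C = 7
  (0, 21/10) → C = 147/10
The feasible region is unbounded (it extends along (5, 3), (1, 0)), but C strictly decreases along every unbounded feasible direction, so there is no improving ray and the maximum is attained at a vertex.

The binding constraints are x_1 = 0 and -6x_1 + 10x_2 = 21.
Solving simultaneously gives x_1 = 0, x_2 = 21/10.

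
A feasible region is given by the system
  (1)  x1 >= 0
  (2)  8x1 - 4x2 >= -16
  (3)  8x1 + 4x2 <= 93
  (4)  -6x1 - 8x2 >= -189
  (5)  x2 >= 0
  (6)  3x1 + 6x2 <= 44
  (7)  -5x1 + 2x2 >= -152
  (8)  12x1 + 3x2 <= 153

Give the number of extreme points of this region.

Of the 28 pairwise boundary intersections, those satisfying every inequality are:
  (0, 4)
  (0, 0)
  (4/3, 20/3)
  (93/8, 0)
  (191/18, 73/36)

5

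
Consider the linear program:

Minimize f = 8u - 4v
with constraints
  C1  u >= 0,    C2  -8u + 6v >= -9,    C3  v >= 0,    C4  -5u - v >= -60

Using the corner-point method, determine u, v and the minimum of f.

Feasible corners and f = 8u - 4v:
  (0, 0) → f = 0
  (0, 60) → f = -240
  (9/8, 0) → f = 9
  (369/38, 435/38) → f = 606/19

u = 0, v = 60, minimum f = -240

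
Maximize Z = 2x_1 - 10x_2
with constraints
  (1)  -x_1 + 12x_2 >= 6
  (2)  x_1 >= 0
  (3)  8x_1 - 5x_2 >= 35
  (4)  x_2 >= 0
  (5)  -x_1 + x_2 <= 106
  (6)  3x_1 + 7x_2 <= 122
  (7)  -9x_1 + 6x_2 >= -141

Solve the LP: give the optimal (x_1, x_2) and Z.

Feasible corners and Z = 2x_1 - 10x_2:
  (450/91, 83/91) → Z = 10/13
  (288/17, 65/34) → Z = 251/17
  (855/71, 871/71) → Z = -7000/71
  (191/9, 25/3) → Z = -368/9

x_1 = 288/17, x_2 = 65/34, maximum Z = 251/17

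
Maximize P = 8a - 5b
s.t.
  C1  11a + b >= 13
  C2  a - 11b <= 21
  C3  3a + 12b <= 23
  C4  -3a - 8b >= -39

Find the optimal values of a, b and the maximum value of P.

Vertices and P = 8a - 5b:
  (82/61, -109/61) → P = 1201/61
  (133/129, 214/129) → P = -2/43
  (101/9, -8/9) → P = 848/9

At the optimal vertex, a - 11b = 21 and 3a + 12b = 23.
Solving simultaneously gives a = 101/9, b = -8/9.

a = 101/9, b = -8/9, maximum P = 848/9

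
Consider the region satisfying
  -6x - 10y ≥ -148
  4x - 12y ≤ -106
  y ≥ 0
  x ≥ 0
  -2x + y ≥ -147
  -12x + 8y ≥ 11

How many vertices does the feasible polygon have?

The feasible vertices (each the meet of two boundaries and inside every other half-plane) are:
  (179/28, 307/28)
  (0, 74/5)
  (0, 53/6)

3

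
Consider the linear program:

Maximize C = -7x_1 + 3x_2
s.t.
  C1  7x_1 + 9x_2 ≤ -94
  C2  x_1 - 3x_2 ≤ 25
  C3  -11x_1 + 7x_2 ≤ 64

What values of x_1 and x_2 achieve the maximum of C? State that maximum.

Corner points and C = -7x_1 + 3x_2:
  (-19/10, -269/30) → C = -68/5
  (-617/74, -293/74) → C = 1720/37
  (-367/26, -339/26) → C = 776/13

At the optimal vertex, x_1 - 3x_2 = 25 and -11x_1 + 7x_2 = 64.
Solving simultaneously gives x_1 = -367/26, x_2 = -339/26.

x_1 = -367/26, x_2 = -339/26, maximum C = 776/13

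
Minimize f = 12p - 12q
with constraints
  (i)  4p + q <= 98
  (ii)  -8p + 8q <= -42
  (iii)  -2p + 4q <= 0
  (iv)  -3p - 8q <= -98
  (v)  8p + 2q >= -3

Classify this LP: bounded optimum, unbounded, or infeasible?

bounded optimum

Corner points and f = 12p - 12q:
  (196/9, 98/9) → f = 392/3
  (686/29, 98/29) → f = 7056/29
  (14, 7) → f = 84
The feasible region has finitely many vertices and no improving ray; the minimum is 84 at (14, 7).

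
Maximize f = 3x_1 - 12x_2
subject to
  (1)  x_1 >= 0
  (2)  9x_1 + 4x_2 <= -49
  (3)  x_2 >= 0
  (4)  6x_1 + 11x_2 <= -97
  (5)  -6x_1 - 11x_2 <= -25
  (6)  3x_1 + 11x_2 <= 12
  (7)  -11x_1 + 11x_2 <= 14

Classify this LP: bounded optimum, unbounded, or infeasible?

infeasible

Constraints 6x_1 + 11x_2 ≤ -97 and -6x_1 - 11x_2 ≤ -25 have parallel boundaries but demand opposite sides — no point can satisfy both, so the region is empty.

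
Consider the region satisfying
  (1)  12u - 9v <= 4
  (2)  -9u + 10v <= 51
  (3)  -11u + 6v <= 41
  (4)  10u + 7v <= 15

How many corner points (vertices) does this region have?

4

Of the 6 pairwise boundary intersections, those satisfying every inequality are:
  (-131/9, -536/27)
  (163/174, 70/87)
  (-13/7, 24/7)
  (-207/163, 645/163)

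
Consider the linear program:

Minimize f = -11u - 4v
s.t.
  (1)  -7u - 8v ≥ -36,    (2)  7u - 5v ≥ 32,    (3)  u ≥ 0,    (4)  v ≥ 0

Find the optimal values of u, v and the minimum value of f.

The binding constraints are -7u - 8v = -36 and v = 0.
Solving simultaneously gives u = 36/7, v = 0.

u = 36/7, v = 0, minimum f = -396/7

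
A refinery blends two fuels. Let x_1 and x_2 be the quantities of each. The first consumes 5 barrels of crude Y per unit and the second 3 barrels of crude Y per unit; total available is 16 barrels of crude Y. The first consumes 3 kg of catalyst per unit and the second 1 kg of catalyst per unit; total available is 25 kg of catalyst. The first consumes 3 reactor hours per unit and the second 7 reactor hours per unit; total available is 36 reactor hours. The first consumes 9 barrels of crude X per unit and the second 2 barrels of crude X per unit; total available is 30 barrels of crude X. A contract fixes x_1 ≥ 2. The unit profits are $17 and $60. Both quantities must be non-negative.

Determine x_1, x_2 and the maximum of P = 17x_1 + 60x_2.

x_1 = 2, x_2 = 2, maximum P = 154

Corner points and P = 17x_1 + 60x_2:
  (16/5, 0) → P = 272/5
  (2, 0) → P = 34
  (2, 2) → P = 154

The optimum lies where 5x_1 + 3x_2 = 16 and x_1 = 2.
Solving simultaneously gives x_1 = 2, x_2 = 2.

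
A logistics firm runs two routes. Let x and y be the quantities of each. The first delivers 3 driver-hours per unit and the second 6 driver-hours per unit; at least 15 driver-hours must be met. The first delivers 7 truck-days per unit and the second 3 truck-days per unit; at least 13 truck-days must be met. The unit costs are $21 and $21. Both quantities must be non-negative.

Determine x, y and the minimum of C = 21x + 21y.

x = 1, y = 2, minimum C = 63

The feasible region is unbounded (it extends along (0, 1), (1, 0)), but C strictly increases along every unbounded feasible direction, so there is no improving ray and the minimum is attained at a vertex.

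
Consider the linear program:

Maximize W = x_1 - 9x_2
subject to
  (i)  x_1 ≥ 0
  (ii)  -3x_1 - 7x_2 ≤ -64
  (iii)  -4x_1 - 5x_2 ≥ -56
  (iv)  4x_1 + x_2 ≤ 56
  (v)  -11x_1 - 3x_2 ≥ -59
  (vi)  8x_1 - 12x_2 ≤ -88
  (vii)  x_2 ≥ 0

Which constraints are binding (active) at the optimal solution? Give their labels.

(ii) and (vi)

Extreme points and W = x_1 - 9x_2:
  (0, 64/7) → W = -576/7
  (0, 56/5) → W = -504/5
  (38/23, 194/23) → W = -1708/23
  (29/11, 100/11) → W = -871/11

The maximum is at (38/23, 194/23). Substituting into each constraint, equality holds for (ii) and (vi); the remaining constraints have slack.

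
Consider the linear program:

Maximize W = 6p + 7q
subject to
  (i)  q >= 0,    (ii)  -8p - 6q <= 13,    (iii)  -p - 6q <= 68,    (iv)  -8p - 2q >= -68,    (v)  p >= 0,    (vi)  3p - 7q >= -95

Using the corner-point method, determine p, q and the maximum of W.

p = 143/31, q = 482/31, maximum W = 4232/31

Corner points and W = 6p + 7q:
  (17/2, 0) → W = 51
  (0, 0) → W = 0
  (143/31, 482/31) → W = 4232/31
  (0, 95/7) → W = 95

The optimum lies where -8p - 2q = -68 and 3p - 7q = -95.
Solving simultaneously gives p = 143/31, q = 482/31.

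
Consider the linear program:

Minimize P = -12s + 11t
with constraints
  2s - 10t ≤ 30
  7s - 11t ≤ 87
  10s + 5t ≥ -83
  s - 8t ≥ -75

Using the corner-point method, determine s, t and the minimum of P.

s = 169/5, t = 68/5, minimum P = -256

Extreme points and P = -12s + 11t:
  (45/4, -3/4) → P = -573/4
  (-68/11, -233/55) → P = 1517/55
  (169/5, 68/5) → P = -256
  (-1039/85, 667/85) → P = 233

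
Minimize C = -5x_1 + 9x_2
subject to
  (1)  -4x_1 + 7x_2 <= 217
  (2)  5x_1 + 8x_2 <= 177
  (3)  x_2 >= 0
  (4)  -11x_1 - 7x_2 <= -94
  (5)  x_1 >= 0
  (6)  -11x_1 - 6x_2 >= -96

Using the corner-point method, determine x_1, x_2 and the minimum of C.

x_1 = 96/11, x_2 = 0, minimum C = -480/11

Corner points and C = -5x_1 + 9x_2:
  (94/11, 0) → C = -470/11
  (96/11, 0) → C = -480/11
  (0, 94/7) → C = 846/7
  (0, 16) → C = 144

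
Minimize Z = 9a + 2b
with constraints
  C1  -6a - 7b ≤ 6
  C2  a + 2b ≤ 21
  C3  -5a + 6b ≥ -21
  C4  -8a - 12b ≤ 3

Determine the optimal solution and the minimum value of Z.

Extreme points and Z = 9a + 2b:
  (-159/5, 132/5) → Z = -1167/5
  (-51/16, 15/8) → Z = -399/16
  (21/2, 21/4) → Z = 105
  (13/6, -61/36) → Z = 145/9

a = -159/5, b = 132/5, minimum Z = -1167/5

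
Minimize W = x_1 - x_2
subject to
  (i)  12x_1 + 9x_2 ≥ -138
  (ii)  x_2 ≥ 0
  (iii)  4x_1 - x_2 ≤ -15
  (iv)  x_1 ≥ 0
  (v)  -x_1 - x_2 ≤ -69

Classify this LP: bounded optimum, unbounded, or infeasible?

From the feasible point (54/5, 291/5), moving in the direction (0, 1) keeps every constraint satisfied while W decreases without bound.

unbounded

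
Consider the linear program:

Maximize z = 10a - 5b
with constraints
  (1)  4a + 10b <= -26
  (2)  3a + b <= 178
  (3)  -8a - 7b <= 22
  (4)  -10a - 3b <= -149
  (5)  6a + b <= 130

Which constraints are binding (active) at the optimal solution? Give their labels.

(3) and (5)

Extreme points and z = 10a - 5b:
  (196/11, -107/11) → z = 2495/11
  (663/28, -169/14) → z = 2080/7
  (1109/46, -706/23) → z = 9075/23
  (466/17, -586/17) → z = 7590/17

The maximum is at (466/17, -586/17). Substituting into each constraint, equality holds for (3) and (5); the remaining constraints have slack.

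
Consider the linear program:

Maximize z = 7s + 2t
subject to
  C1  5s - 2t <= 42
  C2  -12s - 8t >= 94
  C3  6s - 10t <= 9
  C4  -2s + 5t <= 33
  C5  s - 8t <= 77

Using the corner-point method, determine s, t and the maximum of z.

Feasible corners and z = 7s + 2t:
  (-31/6, -4) → z = -265/6
  (-367/38, 52/19) → z = -2361/38
  (-349/19, -453/38) → z = -2896/19
  (-59, -17) → z = -447

At the optimal vertex, -12s - 8t = 94 and 6s - 10t = 9.
Solving simultaneously gives s = -31/6, t = -4.

s = -31/6, t = -4, maximum z = -265/6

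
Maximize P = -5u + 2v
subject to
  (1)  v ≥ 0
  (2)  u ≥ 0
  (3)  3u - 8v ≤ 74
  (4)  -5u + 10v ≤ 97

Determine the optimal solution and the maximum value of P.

u = 0, v = 97/10, maximum P = 97/5

The feasible region is unbounded (it extends along (2, 1), (8, 3)), but P strictly decreases along every unbounded feasible direction, so there is no improving ray and the maximum is attained at a vertex.

The optimum lies where u = 0 and -5u + 10v = 97.
Solving simultaneously gives u = 0, v = 97/10.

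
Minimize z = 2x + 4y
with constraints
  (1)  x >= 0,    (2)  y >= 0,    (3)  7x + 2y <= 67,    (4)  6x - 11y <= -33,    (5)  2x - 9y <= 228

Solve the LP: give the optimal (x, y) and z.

The binding constraints are x = 0 and 6x - 11y = -33.
Solving simultaneously gives x = 0, y = 3.

x = 0, y = 3, minimum z = 12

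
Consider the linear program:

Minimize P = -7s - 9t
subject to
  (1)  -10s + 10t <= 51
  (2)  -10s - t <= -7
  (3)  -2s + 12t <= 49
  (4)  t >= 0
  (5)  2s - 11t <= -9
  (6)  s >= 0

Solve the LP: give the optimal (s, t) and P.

Feasible corners and P = -7s - 9t:
  (35/122, 252/61) → P = -4781/122
  (17/28, 13/14) → P = -353/28
  (431/2, 40) → P = -3737/2

The optimum lies where -2s + 12t = 49 and 2s - 11t = -9.
Solving simultaneously gives s = 431/2, t = 40.

s = 431/2, t = 40, minimum P = -3737/2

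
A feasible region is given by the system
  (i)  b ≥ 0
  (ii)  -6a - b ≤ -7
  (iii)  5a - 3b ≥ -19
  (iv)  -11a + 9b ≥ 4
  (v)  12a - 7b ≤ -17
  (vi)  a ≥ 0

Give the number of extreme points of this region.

The feasible vertices (each the meet of two boundaries and inside every other half-plane) are:
  (2/23, 149/23)
  (16/27, 31/9)
  (82, 143)

3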